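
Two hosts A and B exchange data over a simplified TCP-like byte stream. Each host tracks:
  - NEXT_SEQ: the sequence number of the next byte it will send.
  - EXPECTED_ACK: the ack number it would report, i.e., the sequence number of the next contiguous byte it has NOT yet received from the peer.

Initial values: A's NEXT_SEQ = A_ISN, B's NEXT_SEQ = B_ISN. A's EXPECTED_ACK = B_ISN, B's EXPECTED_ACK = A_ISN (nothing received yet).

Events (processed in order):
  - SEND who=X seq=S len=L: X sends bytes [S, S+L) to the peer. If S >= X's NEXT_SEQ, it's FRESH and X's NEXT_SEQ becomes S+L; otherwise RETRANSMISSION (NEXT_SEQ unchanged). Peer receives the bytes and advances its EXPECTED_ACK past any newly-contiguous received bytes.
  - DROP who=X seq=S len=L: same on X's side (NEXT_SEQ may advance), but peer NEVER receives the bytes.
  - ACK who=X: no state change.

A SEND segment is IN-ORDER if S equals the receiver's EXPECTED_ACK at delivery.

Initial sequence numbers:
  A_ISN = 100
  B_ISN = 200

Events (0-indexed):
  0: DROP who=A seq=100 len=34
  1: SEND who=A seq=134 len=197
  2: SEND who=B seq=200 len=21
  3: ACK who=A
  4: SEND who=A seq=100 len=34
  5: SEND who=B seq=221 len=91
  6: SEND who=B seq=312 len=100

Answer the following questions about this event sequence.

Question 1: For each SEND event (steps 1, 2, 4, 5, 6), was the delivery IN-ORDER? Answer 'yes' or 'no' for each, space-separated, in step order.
Answer: no yes yes yes yes

Derivation:
Step 1: SEND seq=134 -> out-of-order
Step 2: SEND seq=200 -> in-order
Step 4: SEND seq=100 -> in-order
Step 5: SEND seq=221 -> in-order
Step 6: SEND seq=312 -> in-order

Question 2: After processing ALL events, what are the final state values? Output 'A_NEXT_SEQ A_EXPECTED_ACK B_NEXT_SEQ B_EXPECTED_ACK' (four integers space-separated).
Answer: 331 412 412 331

Derivation:
After event 0: A_seq=134 A_ack=200 B_seq=200 B_ack=100
After event 1: A_seq=331 A_ack=200 B_seq=200 B_ack=100
After event 2: A_seq=331 A_ack=221 B_seq=221 B_ack=100
After event 3: A_seq=331 A_ack=221 B_seq=221 B_ack=100
After event 4: A_seq=331 A_ack=221 B_seq=221 B_ack=331
After event 5: A_seq=331 A_ack=312 B_seq=312 B_ack=331
After event 6: A_seq=331 A_ack=412 B_seq=412 B_ack=331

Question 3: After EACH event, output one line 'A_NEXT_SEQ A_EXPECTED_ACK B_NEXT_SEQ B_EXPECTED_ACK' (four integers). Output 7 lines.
134 200 200 100
331 200 200 100
331 221 221 100
331 221 221 100
331 221 221 331
331 312 312 331
331 412 412 331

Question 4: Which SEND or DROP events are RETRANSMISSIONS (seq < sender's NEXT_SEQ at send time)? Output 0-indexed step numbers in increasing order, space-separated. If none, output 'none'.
Step 0: DROP seq=100 -> fresh
Step 1: SEND seq=134 -> fresh
Step 2: SEND seq=200 -> fresh
Step 4: SEND seq=100 -> retransmit
Step 5: SEND seq=221 -> fresh
Step 6: SEND seq=312 -> fresh

Answer: 4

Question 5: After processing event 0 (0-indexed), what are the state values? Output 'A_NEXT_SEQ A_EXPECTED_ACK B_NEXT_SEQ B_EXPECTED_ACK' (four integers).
After event 0: A_seq=134 A_ack=200 B_seq=200 B_ack=100

134 200 200 100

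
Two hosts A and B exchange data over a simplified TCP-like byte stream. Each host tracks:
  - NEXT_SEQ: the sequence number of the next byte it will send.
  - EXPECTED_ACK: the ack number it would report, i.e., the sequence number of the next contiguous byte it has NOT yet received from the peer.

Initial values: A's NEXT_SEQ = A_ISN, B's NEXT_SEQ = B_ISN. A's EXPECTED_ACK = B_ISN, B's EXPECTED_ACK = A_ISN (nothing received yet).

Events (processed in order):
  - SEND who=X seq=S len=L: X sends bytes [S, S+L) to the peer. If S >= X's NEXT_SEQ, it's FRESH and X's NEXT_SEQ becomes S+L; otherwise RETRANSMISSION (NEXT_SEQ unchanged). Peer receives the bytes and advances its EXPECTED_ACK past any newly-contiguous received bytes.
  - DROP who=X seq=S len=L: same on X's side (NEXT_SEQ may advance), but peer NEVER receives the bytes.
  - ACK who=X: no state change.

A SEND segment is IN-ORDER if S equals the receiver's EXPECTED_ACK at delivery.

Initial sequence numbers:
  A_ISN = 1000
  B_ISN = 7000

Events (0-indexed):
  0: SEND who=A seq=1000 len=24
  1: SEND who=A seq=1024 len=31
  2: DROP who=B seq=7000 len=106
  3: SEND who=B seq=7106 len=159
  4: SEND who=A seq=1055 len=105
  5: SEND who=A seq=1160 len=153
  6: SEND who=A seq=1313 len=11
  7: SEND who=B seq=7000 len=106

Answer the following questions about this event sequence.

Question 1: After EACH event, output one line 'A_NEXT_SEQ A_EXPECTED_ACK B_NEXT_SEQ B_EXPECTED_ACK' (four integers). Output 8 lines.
1024 7000 7000 1024
1055 7000 7000 1055
1055 7000 7106 1055
1055 7000 7265 1055
1160 7000 7265 1160
1313 7000 7265 1313
1324 7000 7265 1324
1324 7265 7265 1324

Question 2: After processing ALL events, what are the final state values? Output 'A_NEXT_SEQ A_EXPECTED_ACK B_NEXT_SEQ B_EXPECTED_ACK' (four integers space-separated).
After event 0: A_seq=1024 A_ack=7000 B_seq=7000 B_ack=1024
After event 1: A_seq=1055 A_ack=7000 B_seq=7000 B_ack=1055
After event 2: A_seq=1055 A_ack=7000 B_seq=7106 B_ack=1055
After event 3: A_seq=1055 A_ack=7000 B_seq=7265 B_ack=1055
After event 4: A_seq=1160 A_ack=7000 B_seq=7265 B_ack=1160
After event 5: A_seq=1313 A_ack=7000 B_seq=7265 B_ack=1313
After event 6: A_seq=1324 A_ack=7000 B_seq=7265 B_ack=1324
After event 7: A_seq=1324 A_ack=7265 B_seq=7265 B_ack=1324

Answer: 1324 7265 7265 1324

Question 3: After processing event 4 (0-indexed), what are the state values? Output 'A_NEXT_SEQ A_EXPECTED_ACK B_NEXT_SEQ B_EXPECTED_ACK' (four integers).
After event 0: A_seq=1024 A_ack=7000 B_seq=7000 B_ack=1024
After event 1: A_seq=1055 A_ack=7000 B_seq=7000 B_ack=1055
After event 2: A_seq=1055 A_ack=7000 B_seq=7106 B_ack=1055
After event 3: A_seq=1055 A_ack=7000 B_seq=7265 B_ack=1055
After event 4: A_seq=1160 A_ack=7000 B_seq=7265 B_ack=1160

1160 7000 7265 1160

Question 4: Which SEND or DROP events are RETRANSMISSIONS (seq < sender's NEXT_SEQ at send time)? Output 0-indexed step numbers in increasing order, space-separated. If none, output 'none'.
Answer: 7

Derivation:
Step 0: SEND seq=1000 -> fresh
Step 1: SEND seq=1024 -> fresh
Step 2: DROP seq=7000 -> fresh
Step 3: SEND seq=7106 -> fresh
Step 4: SEND seq=1055 -> fresh
Step 5: SEND seq=1160 -> fresh
Step 6: SEND seq=1313 -> fresh
Step 7: SEND seq=7000 -> retransmit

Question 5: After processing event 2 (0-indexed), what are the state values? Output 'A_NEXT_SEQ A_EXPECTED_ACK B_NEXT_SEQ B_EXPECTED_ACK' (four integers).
After event 0: A_seq=1024 A_ack=7000 B_seq=7000 B_ack=1024
After event 1: A_seq=1055 A_ack=7000 B_seq=7000 B_ack=1055
After event 2: A_seq=1055 A_ack=7000 B_seq=7106 B_ack=1055

1055 7000 7106 1055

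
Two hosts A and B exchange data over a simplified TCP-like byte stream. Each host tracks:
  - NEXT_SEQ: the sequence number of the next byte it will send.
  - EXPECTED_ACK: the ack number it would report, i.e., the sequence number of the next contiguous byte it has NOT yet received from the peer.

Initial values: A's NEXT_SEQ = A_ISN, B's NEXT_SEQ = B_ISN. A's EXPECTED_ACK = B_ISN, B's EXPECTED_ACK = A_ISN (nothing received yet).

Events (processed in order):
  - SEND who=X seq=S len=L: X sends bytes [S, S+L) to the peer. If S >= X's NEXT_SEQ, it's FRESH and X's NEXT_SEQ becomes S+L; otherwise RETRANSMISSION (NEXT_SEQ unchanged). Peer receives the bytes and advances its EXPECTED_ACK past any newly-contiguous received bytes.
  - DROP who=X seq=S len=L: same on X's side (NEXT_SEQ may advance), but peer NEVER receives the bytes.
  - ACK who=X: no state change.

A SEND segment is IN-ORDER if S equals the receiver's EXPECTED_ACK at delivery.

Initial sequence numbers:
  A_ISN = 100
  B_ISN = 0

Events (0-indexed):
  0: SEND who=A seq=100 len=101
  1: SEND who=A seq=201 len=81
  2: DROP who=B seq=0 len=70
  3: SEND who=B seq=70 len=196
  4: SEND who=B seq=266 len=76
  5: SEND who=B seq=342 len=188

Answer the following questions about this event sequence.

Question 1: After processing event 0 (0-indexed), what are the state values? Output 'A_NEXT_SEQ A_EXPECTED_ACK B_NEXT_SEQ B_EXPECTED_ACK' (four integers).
After event 0: A_seq=201 A_ack=0 B_seq=0 B_ack=201

201 0 0 201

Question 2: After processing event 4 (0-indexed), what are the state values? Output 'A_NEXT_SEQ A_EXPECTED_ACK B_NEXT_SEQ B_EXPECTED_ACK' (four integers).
After event 0: A_seq=201 A_ack=0 B_seq=0 B_ack=201
After event 1: A_seq=282 A_ack=0 B_seq=0 B_ack=282
After event 2: A_seq=282 A_ack=0 B_seq=70 B_ack=282
After event 3: A_seq=282 A_ack=0 B_seq=266 B_ack=282
After event 4: A_seq=282 A_ack=0 B_seq=342 B_ack=282

282 0 342 282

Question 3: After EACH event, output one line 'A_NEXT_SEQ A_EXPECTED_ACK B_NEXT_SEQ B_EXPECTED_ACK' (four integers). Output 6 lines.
201 0 0 201
282 0 0 282
282 0 70 282
282 0 266 282
282 0 342 282
282 0 530 282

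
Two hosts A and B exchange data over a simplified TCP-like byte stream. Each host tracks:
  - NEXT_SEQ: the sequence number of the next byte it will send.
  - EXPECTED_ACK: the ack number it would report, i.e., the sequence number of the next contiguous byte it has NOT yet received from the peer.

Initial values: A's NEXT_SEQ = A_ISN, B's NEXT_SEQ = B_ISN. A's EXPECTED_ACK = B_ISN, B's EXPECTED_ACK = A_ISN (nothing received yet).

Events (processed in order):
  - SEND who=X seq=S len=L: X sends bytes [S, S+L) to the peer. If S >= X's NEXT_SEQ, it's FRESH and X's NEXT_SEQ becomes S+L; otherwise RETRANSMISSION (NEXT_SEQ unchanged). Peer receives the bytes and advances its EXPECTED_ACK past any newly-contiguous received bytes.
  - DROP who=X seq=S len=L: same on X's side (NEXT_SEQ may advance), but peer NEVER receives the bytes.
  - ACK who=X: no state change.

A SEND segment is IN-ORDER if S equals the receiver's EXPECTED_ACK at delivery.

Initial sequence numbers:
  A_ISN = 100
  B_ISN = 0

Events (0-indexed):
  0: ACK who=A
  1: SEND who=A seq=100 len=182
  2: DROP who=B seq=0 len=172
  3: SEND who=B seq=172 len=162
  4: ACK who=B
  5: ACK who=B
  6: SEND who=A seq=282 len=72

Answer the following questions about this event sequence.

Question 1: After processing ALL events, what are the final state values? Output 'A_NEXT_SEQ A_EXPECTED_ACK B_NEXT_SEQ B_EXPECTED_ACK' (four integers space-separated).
Answer: 354 0 334 354

Derivation:
After event 0: A_seq=100 A_ack=0 B_seq=0 B_ack=100
After event 1: A_seq=282 A_ack=0 B_seq=0 B_ack=282
After event 2: A_seq=282 A_ack=0 B_seq=172 B_ack=282
After event 3: A_seq=282 A_ack=0 B_seq=334 B_ack=282
After event 4: A_seq=282 A_ack=0 B_seq=334 B_ack=282
After event 5: A_seq=282 A_ack=0 B_seq=334 B_ack=282
After event 6: A_seq=354 A_ack=0 B_seq=334 B_ack=354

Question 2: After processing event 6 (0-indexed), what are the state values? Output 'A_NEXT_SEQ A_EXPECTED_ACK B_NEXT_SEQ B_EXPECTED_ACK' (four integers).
After event 0: A_seq=100 A_ack=0 B_seq=0 B_ack=100
After event 1: A_seq=282 A_ack=0 B_seq=0 B_ack=282
After event 2: A_seq=282 A_ack=0 B_seq=172 B_ack=282
After event 3: A_seq=282 A_ack=0 B_seq=334 B_ack=282
After event 4: A_seq=282 A_ack=0 B_seq=334 B_ack=282
After event 5: A_seq=282 A_ack=0 B_seq=334 B_ack=282
After event 6: A_seq=354 A_ack=0 B_seq=334 B_ack=354

354 0 334 354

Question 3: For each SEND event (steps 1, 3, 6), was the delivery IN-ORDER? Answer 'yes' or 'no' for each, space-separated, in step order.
Step 1: SEND seq=100 -> in-order
Step 3: SEND seq=172 -> out-of-order
Step 6: SEND seq=282 -> in-order

Answer: yes no yes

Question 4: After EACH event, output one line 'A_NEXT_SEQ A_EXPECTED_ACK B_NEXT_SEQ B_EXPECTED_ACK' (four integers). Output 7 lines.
100 0 0 100
282 0 0 282
282 0 172 282
282 0 334 282
282 0 334 282
282 0 334 282
354 0 334 354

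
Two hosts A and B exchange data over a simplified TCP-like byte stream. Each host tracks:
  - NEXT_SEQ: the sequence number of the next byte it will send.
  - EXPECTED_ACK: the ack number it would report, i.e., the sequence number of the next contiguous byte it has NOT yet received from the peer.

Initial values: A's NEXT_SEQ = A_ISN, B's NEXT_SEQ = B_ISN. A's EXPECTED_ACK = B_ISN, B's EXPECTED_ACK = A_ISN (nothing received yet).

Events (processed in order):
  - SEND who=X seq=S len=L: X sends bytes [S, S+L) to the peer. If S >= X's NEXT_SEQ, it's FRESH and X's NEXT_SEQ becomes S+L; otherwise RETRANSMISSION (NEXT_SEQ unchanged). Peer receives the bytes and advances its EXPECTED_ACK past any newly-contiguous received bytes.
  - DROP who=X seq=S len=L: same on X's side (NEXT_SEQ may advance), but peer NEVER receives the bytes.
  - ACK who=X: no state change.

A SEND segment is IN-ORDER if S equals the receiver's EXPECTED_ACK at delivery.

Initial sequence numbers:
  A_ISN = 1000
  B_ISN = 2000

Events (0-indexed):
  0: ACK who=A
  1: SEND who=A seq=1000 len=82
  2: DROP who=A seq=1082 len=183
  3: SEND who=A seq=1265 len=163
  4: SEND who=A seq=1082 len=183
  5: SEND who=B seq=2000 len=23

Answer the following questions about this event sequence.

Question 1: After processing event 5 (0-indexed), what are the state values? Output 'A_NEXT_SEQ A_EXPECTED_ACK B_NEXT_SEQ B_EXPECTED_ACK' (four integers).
After event 0: A_seq=1000 A_ack=2000 B_seq=2000 B_ack=1000
After event 1: A_seq=1082 A_ack=2000 B_seq=2000 B_ack=1082
After event 2: A_seq=1265 A_ack=2000 B_seq=2000 B_ack=1082
After event 3: A_seq=1428 A_ack=2000 B_seq=2000 B_ack=1082
After event 4: A_seq=1428 A_ack=2000 B_seq=2000 B_ack=1428
After event 5: A_seq=1428 A_ack=2023 B_seq=2023 B_ack=1428

1428 2023 2023 1428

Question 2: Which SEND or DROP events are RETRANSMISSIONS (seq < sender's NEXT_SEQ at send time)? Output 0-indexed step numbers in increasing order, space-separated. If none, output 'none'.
Step 1: SEND seq=1000 -> fresh
Step 2: DROP seq=1082 -> fresh
Step 3: SEND seq=1265 -> fresh
Step 4: SEND seq=1082 -> retransmit
Step 5: SEND seq=2000 -> fresh

Answer: 4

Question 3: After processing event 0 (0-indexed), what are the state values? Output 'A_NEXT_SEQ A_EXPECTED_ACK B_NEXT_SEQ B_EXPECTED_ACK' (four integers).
After event 0: A_seq=1000 A_ack=2000 B_seq=2000 B_ack=1000

1000 2000 2000 1000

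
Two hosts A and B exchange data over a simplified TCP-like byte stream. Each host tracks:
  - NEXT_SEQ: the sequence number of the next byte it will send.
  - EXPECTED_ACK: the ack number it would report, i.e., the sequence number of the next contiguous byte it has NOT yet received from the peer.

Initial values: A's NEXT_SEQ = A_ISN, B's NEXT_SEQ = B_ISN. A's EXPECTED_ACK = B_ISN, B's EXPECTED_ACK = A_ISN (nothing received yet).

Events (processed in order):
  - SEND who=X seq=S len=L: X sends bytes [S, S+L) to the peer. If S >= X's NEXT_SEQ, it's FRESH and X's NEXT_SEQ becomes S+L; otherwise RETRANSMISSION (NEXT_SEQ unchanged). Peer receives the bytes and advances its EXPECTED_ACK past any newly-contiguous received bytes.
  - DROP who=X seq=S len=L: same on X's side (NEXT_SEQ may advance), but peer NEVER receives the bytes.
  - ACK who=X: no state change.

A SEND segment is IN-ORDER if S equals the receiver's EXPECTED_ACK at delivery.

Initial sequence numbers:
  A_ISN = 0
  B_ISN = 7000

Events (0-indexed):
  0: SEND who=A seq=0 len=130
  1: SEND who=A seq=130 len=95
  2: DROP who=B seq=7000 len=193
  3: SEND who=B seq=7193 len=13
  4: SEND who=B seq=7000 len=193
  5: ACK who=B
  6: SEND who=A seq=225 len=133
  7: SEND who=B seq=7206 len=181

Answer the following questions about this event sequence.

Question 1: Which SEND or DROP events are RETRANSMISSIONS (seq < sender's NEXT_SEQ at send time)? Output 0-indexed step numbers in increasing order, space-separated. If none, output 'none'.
Answer: 4

Derivation:
Step 0: SEND seq=0 -> fresh
Step 1: SEND seq=130 -> fresh
Step 2: DROP seq=7000 -> fresh
Step 3: SEND seq=7193 -> fresh
Step 4: SEND seq=7000 -> retransmit
Step 6: SEND seq=225 -> fresh
Step 7: SEND seq=7206 -> fresh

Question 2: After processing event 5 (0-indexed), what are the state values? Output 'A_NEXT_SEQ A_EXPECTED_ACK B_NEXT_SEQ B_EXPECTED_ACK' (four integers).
After event 0: A_seq=130 A_ack=7000 B_seq=7000 B_ack=130
After event 1: A_seq=225 A_ack=7000 B_seq=7000 B_ack=225
After event 2: A_seq=225 A_ack=7000 B_seq=7193 B_ack=225
After event 3: A_seq=225 A_ack=7000 B_seq=7206 B_ack=225
After event 4: A_seq=225 A_ack=7206 B_seq=7206 B_ack=225
After event 5: A_seq=225 A_ack=7206 B_seq=7206 B_ack=225

225 7206 7206 225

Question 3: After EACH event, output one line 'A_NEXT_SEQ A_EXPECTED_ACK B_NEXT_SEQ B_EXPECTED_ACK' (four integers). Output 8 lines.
130 7000 7000 130
225 7000 7000 225
225 7000 7193 225
225 7000 7206 225
225 7206 7206 225
225 7206 7206 225
358 7206 7206 358
358 7387 7387 358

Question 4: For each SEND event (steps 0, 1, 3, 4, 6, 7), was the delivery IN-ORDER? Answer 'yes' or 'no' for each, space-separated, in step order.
Step 0: SEND seq=0 -> in-order
Step 1: SEND seq=130 -> in-order
Step 3: SEND seq=7193 -> out-of-order
Step 4: SEND seq=7000 -> in-order
Step 6: SEND seq=225 -> in-order
Step 7: SEND seq=7206 -> in-order

Answer: yes yes no yes yes yes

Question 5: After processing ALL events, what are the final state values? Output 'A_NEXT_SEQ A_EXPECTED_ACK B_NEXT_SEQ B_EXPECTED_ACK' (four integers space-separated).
Answer: 358 7387 7387 358

Derivation:
After event 0: A_seq=130 A_ack=7000 B_seq=7000 B_ack=130
After event 1: A_seq=225 A_ack=7000 B_seq=7000 B_ack=225
After event 2: A_seq=225 A_ack=7000 B_seq=7193 B_ack=225
After event 3: A_seq=225 A_ack=7000 B_seq=7206 B_ack=225
After event 4: A_seq=225 A_ack=7206 B_seq=7206 B_ack=225
After event 5: A_seq=225 A_ack=7206 B_seq=7206 B_ack=225
After event 6: A_seq=358 A_ack=7206 B_seq=7206 B_ack=358
After event 7: A_seq=358 A_ack=7387 B_seq=7387 B_ack=358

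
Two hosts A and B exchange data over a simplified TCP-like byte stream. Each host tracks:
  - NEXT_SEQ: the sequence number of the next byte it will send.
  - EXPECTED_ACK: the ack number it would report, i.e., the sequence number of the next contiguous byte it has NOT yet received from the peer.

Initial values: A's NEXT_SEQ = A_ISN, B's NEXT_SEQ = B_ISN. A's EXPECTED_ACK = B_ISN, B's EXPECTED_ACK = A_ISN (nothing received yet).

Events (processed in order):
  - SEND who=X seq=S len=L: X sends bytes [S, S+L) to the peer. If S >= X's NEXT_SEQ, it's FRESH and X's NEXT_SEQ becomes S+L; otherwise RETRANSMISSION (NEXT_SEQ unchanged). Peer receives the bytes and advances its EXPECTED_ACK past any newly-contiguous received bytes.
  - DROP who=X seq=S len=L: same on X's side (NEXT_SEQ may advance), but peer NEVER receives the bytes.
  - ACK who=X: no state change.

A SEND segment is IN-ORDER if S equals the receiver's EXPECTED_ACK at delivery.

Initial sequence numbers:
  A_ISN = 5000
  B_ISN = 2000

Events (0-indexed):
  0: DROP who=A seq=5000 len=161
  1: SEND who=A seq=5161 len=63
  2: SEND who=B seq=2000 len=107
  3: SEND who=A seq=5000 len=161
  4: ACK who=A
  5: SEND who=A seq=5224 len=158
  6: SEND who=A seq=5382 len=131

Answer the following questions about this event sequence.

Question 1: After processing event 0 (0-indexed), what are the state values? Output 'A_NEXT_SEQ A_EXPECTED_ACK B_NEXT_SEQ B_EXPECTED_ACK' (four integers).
After event 0: A_seq=5161 A_ack=2000 B_seq=2000 B_ack=5000

5161 2000 2000 5000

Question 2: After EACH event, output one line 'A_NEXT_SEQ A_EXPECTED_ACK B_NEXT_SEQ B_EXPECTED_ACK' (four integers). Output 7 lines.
5161 2000 2000 5000
5224 2000 2000 5000
5224 2107 2107 5000
5224 2107 2107 5224
5224 2107 2107 5224
5382 2107 2107 5382
5513 2107 2107 5513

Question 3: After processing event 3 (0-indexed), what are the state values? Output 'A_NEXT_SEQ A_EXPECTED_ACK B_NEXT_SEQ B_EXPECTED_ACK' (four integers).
After event 0: A_seq=5161 A_ack=2000 B_seq=2000 B_ack=5000
After event 1: A_seq=5224 A_ack=2000 B_seq=2000 B_ack=5000
After event 2: A_seq=5224 A_ack=2107 B_seq=2107 B_ack=5000
After event 3: A_seq=5224 A_ack=2107 B_seq=2107 B_ack=5224

5224 2107 2107 5224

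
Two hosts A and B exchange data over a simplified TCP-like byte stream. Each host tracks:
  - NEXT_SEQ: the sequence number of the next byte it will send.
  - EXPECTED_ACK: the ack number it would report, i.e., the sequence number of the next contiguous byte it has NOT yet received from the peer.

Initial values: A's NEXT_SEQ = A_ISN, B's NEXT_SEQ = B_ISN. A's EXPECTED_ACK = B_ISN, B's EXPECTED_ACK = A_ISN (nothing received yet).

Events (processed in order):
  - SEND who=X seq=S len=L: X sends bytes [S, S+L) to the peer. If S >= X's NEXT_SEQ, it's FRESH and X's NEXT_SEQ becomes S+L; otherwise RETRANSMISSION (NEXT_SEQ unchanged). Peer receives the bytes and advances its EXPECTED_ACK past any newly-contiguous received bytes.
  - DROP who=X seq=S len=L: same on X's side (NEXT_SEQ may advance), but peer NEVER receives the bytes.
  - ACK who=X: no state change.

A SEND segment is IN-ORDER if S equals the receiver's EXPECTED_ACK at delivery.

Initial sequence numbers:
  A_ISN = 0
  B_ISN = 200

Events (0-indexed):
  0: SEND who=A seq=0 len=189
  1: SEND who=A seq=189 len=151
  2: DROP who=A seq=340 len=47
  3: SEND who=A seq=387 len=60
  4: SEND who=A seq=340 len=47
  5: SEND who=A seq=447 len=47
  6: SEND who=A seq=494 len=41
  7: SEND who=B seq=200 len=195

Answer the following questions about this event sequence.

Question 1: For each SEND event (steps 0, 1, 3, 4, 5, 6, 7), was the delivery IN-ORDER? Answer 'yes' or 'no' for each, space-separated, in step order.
Step 0: SEND seq=0 -> in-order
Step 1: SEND seq=189 -> in-order
Step 3: SEND seq=387 -> out-of-order
Step 4: SEND seq=340 -> in-order
Step 5: SEND seq=447 -> in-order
Step 6: SEND seq=494 -> in-order
Step 7: SEND seq=200 -> in-order

Answer: yes yes no yes yes yes yes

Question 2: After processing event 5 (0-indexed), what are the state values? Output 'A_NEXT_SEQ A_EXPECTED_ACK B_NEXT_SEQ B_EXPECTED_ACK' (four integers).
After event 0: A_seq=189 A_ack=200 B_seq=200 B_ack=189
After event 1: A_seq=340 A_ack=200 B_seq=200 B_ack=340
After event 2: A_seq=387 A_ack=200 B_seq=200 B_ack=340
After event 3: A_seq=447 A_ack=200 B_seq=200 B_ack=340
After event 4: A_seq=447 A_ack=200 B_seq=200 B_ack=447
After event 5: A_seq=494 A_ack=200 B_seq=200 B_ack=494

494 200 200 494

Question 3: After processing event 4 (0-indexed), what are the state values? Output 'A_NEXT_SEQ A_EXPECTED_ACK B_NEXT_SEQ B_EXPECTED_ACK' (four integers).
After event 0: A_seq=189 A_ack=200 B_seq=200 B_ack=189
After event 1: A_seq=340 A_ack=200 B_seq=200 B_ack=340
After event 2: A_seq=387 A_ack=200 B_seq=200 B_ack=340
After event 3: A_seq=447 A_ack=200 B_seq=200 B_ack=340
After event 4: A_seq=447 A_ack=200 B_seq=200 B_ack=447

447 200 200 447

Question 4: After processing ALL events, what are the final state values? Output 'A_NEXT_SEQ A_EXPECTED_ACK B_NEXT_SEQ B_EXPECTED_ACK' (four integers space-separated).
After event 0: A_seq=189 A_ack=200 B_seq=200 B_ack=189
After event 1: A_seq=340 A_ack=200 B_seq=200 B_ack=340
After event 2: A_seq=387 A_ack=200 B_seq=200 B_ack=340
After event 3: A_seq=447 A_ack=200 B_seq=200 B_ack=340
After event 4: A_seq=447 A_ack=200 B_seq=200 B_ack=447
After event 5: A_seq=494 A_ack=200 B_seq=200 B_ack=494
After event 6: A_seq=535 A_ack=200 B_seq=200 B_ack=535
After event 7: A_seq=535 A_ack=395 B_seq=395 B_ack=535

Answer: 535 395 395 535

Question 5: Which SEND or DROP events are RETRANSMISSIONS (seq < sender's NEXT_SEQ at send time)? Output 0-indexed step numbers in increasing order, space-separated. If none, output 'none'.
Answer: 4

Derivation:
Step 0: SEND seq=0 -> fresh
Step 1: SEND seq=189 -> fresh
Step 2: DROP seq=340 -> fresh
Step 3: SEND seq=387 -> fresh
Step 4: SEND seq=340 -> retransmit
Step 5: SEND seq=447 -> fresh
Step 6: SEND seq=494 -> fresh
Step 7: SEND seq=200 -> fresh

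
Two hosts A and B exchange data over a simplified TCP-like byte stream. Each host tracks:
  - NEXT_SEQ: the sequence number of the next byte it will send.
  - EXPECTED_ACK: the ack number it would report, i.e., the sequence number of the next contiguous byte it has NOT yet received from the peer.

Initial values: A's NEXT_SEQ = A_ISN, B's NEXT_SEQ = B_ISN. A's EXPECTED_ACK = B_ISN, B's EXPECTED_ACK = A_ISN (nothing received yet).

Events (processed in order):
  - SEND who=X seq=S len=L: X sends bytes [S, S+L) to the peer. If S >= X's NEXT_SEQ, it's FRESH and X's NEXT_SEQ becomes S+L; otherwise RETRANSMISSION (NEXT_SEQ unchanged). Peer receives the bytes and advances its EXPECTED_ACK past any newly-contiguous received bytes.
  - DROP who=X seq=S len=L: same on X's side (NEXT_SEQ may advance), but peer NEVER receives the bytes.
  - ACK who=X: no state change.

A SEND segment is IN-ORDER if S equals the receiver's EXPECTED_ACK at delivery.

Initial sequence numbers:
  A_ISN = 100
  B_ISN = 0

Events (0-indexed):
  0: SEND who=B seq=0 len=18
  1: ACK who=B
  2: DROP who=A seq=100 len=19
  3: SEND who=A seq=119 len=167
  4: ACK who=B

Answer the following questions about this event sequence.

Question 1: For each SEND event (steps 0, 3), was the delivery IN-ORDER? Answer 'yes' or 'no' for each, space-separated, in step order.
Step 0: SEND seq=0 -> in-order
Step 3: SEND seq=119 -> out-of-order

Answer: yes no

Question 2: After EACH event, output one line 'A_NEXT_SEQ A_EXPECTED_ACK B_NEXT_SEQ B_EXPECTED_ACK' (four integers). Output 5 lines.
100 18 18 100
100 18 18 100
119 18 18 100
286 18 18 100
286 18 18 100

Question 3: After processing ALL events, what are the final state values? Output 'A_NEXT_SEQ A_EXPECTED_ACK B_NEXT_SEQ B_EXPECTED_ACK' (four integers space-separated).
After event 0: A_seq=100 A_ack=18 B_seq=18 B_ack=100
After event 1: A_seq=100 A_ack=18 B_seq=18 B_ack=100
After event 2: A_seq=119 A_ack=18 B_seq=18 B_ack=100
After event 3: A_seq=286 A_ack=18 B_seq=18 B_ack=100
After event 4: A_seq=286 A_ack=18 B_seq=18 B_ack=100

Answer: 286 18 18 100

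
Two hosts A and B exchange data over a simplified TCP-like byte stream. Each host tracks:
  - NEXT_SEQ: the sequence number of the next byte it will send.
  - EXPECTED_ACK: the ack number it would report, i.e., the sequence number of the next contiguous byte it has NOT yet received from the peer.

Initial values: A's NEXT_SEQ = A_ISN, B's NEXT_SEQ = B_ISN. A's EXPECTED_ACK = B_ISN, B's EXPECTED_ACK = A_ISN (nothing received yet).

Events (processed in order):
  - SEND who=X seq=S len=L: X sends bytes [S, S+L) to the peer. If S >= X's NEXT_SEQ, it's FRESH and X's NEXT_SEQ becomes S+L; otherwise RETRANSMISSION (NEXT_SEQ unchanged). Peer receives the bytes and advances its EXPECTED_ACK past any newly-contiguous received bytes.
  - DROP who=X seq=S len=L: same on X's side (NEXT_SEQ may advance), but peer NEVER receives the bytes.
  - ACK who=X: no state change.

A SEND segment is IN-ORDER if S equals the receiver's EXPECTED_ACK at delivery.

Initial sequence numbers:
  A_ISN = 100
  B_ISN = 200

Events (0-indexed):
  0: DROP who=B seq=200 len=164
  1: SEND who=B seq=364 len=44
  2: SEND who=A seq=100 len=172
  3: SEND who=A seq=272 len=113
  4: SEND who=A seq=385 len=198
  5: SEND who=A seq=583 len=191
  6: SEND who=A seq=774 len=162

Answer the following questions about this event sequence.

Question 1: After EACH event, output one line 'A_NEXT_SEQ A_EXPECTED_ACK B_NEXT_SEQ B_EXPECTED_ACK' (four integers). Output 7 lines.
100 200 364 100
100 200 408 100
272 200 408 272
385 200 408 385
583 200 408 583
774 200 408 774
936 200 408 936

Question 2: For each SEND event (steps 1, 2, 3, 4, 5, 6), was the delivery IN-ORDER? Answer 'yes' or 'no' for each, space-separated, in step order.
Answer: no yes yes yes yes yes

Derivation:
Step 1: SEND seq=364 -> out-of-order
Step 2: SEND seq=100 -> in-order
Step 3: SEND seq=272 -> in-order
Step 4: SEND seq=385 -> in-order
Step 5: SEND seq=583 -> in-order
Step 6: SEND seq=774 -> in-order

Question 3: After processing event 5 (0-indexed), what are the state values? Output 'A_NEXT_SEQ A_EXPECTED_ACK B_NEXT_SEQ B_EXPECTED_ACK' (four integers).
After event 0: A_seq=100 A_ack=200 B_seq=364 B_ack=100
After event 1: A_seq=100 A_ack=200 B_seq=408 B_ack=100
After event 2: A_seq=272 A_ack=200 B_seq=408 B_ack=272
After event 3: A_seq=385 A_ack=200 B_seq=408 B_ack=385
After event 4: A_seq=583 A_ack=200 B_seq=408 B_ack=583
After event 5: A_seq=774 A_ack=200 B_seq=408 B_ack=774

774 200 408 774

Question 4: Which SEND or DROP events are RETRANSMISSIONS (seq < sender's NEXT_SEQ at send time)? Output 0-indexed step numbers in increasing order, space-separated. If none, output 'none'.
Answer: none

Derivation:
Step 0: DROP seq=200 -> fresh
Step 1: SEND seq=364 -> fresh
Step 2: SEND seq=100 -> fresh
Step 3: SEND seq=272 -> fresh
Step 4: SEND seq=385 -> fresh
Step 5: SEND seq=583 -> fresh
Step 6: SEND seq=774 -> fresh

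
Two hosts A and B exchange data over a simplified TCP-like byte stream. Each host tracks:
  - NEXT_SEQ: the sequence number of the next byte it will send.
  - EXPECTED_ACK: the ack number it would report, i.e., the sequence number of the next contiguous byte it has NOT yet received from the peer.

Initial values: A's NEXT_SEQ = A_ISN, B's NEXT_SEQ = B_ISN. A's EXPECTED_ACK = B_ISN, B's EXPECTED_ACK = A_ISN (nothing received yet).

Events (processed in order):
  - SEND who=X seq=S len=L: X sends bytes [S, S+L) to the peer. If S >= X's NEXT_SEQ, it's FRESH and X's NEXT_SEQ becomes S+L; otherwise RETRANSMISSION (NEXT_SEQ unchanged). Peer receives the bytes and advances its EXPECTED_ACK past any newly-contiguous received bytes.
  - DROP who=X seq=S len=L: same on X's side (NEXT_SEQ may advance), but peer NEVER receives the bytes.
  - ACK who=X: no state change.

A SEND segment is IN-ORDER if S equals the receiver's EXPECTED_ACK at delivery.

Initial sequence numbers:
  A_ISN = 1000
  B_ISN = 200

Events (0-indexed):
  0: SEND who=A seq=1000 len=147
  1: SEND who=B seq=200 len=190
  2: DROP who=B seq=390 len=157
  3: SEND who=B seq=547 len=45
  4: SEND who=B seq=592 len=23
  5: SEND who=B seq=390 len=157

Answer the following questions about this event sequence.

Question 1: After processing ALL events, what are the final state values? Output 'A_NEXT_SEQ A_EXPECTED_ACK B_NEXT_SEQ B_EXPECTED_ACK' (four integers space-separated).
Answer: 1147 615 615 1147

Derivation:
After event 0: A_seq=1147 A_ack=200 B_seq=200 B_ack=1147
After event 1: A_seq=1147 A_ack=390 B_seq=390 B_ack=1147
After event 2: A_seq=1147 A_ack=390 B_seq=547 B_ack=1147
After event 3: A_seq=1147 A_ack=390 B_seq=592 B_ack=1147
After event 4: A_seq=1147 A_ack=390 B_seq=615 B_ack=1147
After event 5: A_seq=1147 A_ack=615 B_seq=615 B_ack=1147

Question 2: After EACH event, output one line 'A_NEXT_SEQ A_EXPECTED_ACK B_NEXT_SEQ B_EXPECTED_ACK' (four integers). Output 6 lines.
1147 200 200 1147
1147 390 390 1147
1147 390 547 1147
1147 390 592 1147
1147 390 615 1147
1147 615 615 1147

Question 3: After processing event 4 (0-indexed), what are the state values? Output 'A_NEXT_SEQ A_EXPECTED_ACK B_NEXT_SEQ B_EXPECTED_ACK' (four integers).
After event 0: A_seq=1147 A_ack=200 B_seq=200 B_ack=1147
After event 1: A_seq=1147 A_ack=390 B_seq=390 B_ack=1147
After event 2: A_seq=1147 A_ack=390 B_seq=547 B_ack=1147
After event 3: A_seq=1147 A_ack=390 B_seq=592 B_ack=1147
After event 4: A_seq=1147 A_ack=390 B_seq=615 B_ack=1147

1147 390 615 1147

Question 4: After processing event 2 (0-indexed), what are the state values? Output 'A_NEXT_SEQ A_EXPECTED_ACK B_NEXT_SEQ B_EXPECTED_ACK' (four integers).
After event 0: A_seq=1147 A_ack=200 B_seq=200 B_ack=1147
After event 1: A_seq=1147 A_ack=390 B_seq=390 B_ack=1147
After event 2: A_seq=1147 A_ack=390 B_seq=547 B_ack=1147

1147 390 547 1147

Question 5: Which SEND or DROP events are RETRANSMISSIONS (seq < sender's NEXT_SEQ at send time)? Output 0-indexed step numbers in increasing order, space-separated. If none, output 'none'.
Step 0: SEND seq=1000 -> fresh
Step 1: SEND seq=200 -> fresh
Step 2: DROP seq=390 -> fresh
Step 3: SEND seq=547 -> fresh
Step 4: SEND seq=592 -> fresh
Step 5: SEND seq=390 -> retransmit

Answer: 5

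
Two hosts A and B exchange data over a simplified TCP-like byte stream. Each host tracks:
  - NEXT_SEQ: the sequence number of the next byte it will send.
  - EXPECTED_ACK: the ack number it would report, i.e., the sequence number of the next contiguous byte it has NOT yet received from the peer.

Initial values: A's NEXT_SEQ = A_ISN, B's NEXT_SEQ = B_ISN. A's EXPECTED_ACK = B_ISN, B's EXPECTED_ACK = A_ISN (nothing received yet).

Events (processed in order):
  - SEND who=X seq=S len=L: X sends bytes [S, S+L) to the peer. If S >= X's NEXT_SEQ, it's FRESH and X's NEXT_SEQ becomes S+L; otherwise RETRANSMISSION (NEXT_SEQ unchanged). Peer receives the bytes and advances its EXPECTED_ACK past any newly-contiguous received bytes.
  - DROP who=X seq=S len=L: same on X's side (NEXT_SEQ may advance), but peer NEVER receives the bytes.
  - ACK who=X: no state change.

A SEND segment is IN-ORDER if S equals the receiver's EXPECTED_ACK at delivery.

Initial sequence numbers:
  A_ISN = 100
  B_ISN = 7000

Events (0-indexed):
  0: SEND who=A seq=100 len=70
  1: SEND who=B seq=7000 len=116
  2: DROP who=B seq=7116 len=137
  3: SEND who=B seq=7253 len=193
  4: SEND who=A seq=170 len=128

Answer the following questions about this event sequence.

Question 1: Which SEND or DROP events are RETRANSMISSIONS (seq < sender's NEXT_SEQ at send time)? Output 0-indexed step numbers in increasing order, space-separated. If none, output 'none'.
Step 0: SEND seq=100 -> fresh
Step 1: SEND seq=7000 -> fresh
Step 2: DROP seq=7116 -> fresh
Step 3: SEND seq=7253 -> fresh
Step 4: SEND seq=170 -> fresh

Answer: none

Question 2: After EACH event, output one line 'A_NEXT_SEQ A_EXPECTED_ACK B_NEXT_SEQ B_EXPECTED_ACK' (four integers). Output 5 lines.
170 7000 7000 170
170 7116 7116 170
170 7116 7253 170
170 7116 7446 170
298 7116 7446 298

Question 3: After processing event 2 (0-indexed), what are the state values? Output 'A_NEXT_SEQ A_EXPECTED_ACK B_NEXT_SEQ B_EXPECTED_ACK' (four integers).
After event 0: A_seq=170 A_ack=7000 B_seq=7000 B_ack=170
After event 1: A_seq=170 A_ack=7116 B_seq=7116 B_ack=170
After event 2: A_seq=170 A_ack=7116 B_seq=7253 B_ack=170

170 7116 7253 170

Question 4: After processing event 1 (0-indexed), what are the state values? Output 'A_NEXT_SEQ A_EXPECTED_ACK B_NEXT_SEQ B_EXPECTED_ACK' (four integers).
After event 0: A_seq=170 A_ack=7000 B_seq=7000 B_ack=170
After event 1: A_seq=170 A_ack=7116 B_seq=7116 B_ack=170

170 7116 7116 170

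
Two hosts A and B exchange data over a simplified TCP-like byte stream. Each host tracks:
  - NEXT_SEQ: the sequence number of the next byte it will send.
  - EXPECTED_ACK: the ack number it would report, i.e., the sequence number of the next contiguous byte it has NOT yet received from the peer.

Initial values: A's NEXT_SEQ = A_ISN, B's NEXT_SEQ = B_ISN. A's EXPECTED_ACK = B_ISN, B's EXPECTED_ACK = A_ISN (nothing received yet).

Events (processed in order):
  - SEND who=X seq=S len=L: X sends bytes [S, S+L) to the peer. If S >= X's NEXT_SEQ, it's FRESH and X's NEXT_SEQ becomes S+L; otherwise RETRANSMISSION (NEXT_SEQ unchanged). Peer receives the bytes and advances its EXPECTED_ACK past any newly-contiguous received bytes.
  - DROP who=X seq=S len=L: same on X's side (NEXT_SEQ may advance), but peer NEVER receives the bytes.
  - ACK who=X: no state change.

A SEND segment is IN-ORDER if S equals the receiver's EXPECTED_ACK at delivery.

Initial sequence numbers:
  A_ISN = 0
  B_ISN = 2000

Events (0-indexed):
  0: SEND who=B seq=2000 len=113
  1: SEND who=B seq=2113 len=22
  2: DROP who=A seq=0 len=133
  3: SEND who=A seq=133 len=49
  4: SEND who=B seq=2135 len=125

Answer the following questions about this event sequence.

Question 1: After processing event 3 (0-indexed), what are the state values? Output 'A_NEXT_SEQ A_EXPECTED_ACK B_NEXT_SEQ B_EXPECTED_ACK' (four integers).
After event 0: A_seq=0 A_ack=2113 B_seq=2113 B_ack=0
After event 1: A_seq=0 A_ack=2135 B_seq=2135 B_ack=0
After event 2: A_seq=133 A_ack=2135 B_seq=2135 B_ack=0
After event 3: A_seq=182 A_ack=2135 B_seq=2135 B_ack=0

182 2135 2135 0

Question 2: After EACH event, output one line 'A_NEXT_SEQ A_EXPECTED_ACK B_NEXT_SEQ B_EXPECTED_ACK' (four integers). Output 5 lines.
0 2113 2113 0
0 2135 2135 0
133 2135 2135 0
182 2135 2135 0
182 2260 2260 0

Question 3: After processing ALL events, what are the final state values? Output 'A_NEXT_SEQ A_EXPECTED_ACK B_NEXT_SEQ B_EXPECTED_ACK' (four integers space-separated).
After event 0: A_seq=0 A_ack=2113 B_seq=2113 B_ack=0
After event 1: A_seq=0 A_ack=2135 B_seq=2135 B_ack=0
After event 2: A_seq=133 A_ack=2135 B_seq=2135 B_ack=0
After event 3: A_seq=182 A_ack=2135 B_seq=2135 B_ack=0
After event 4: A_seq=182 A_ack=2260 B_seq=2260 B_ack=0

Answer: 182 2260 2260 0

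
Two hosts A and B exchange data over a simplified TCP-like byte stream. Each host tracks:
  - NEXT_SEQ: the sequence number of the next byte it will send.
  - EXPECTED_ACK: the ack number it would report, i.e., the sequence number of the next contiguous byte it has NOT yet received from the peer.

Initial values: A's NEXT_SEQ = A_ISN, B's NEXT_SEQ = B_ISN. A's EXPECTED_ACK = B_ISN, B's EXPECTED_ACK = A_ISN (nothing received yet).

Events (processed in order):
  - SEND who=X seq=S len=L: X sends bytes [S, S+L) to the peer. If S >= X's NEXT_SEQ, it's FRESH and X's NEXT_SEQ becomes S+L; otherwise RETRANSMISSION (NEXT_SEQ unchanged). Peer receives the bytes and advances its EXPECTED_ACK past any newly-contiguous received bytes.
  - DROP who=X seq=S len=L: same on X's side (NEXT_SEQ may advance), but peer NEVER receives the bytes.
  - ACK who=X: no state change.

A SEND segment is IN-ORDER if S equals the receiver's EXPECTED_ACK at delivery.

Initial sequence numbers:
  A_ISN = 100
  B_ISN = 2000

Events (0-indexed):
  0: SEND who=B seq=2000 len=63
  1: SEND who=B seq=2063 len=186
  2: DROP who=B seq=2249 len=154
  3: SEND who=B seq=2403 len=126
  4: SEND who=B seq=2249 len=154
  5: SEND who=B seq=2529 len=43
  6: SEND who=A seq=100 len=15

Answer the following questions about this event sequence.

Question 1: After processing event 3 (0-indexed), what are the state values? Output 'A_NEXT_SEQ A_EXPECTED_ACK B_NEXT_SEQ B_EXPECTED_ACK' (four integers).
After event 0: A_seq=100 A_ack=2063 B_seq=2063 B_ack=100
After event 1: A_seq=100 A_ack=2249 B_seq=2249 B_ack=100
After event 2: A_seq=100 A_ack=2249 B_seq=2403 B_ack=100
After event 3: A_seq=100 A_ack=2249 B_seq=2529 B_ack=100

100 2249 2529 100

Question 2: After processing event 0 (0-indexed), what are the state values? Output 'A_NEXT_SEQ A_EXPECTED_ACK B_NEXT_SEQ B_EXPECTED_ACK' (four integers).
After event 0: A_seq=100 A_ack=2063 B_seq=2063 B_ack=100

100 2063 2063 100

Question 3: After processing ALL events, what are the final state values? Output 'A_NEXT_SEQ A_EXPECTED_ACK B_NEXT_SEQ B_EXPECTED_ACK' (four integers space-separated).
Answer: 115 2572 2572 115

Derivation:
After event 0: A_seq=100 A_ack=2063 B_seq=2063 B_ack=100
After event 1: A_seq=100 A_ack=2249 B_seq=2249 B_ack=100
After event 2: A_seq=100 A_ack=2249 B_seq=2403 B_ack=100
After event 3: A_seq=100 A_ack=2249 B_seq=2529 B_ack=100
After event 4: A_seq=100 A_ack=2529 B_seq=2529 B_ack=100
After event 5: A_seq=100 A_ack=2572 B_seq=2572 B_ack=100
After event 6: A_seq=115 A_ack=2572 B_seq=2572 B_ack=115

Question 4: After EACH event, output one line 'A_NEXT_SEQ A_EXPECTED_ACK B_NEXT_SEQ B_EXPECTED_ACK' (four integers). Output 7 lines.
100 2063 2063 100
100 2249 2249 100
100 2249 2403 100
100 2249 2529 100
100 2529 2529 100
100 2572 2572 100
115 2572 2572 115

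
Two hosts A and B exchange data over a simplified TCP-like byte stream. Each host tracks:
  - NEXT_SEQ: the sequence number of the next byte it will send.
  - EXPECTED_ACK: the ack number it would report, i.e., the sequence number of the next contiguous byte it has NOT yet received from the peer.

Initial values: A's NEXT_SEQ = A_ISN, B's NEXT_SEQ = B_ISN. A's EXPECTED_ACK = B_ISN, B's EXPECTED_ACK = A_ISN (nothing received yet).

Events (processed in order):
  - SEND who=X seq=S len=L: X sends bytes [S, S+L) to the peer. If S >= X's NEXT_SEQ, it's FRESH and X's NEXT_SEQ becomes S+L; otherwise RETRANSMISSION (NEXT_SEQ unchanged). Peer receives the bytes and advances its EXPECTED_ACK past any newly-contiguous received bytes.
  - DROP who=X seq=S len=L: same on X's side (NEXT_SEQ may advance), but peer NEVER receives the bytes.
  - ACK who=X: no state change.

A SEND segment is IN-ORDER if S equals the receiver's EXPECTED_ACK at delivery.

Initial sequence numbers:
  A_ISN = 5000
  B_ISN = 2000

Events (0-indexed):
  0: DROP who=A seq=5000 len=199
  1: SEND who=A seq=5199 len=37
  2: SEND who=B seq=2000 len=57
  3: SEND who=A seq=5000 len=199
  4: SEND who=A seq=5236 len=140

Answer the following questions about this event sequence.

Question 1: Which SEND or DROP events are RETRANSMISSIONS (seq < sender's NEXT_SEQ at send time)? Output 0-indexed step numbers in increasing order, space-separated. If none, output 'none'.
Answer: 3

Derivation:
Step 0: DROP seq=5000 -> fresh
Step 1: SEND seq=5199 -> fresh
Step 2: SEND seq=2000 -> fresh
Step 3: SEND seq=5000 -> retransmit
Step 4: SEND seq=5236 -> fresh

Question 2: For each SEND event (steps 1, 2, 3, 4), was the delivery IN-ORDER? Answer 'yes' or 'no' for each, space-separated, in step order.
Step 1: SEND seq=5199 -> out-of-order
Step 2: SEND seq=2000 -> in-order
Step 3: SEND seq=5000 -> in-order
Step 4: SEND seq=5236 -> in-order

Answer: no yes yes yes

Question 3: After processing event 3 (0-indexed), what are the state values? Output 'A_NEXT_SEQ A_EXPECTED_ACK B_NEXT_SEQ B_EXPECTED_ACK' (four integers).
After event 0: A_seq=5199 A_ack=2000 B_seq=2000 B_ack=5000
After event 1: A_seq=5236 A_ack=2000 B_seq=2000 B_ack=5000
After event 2: A_seq=5236 A_ack=2057 B_seq=2057 B_ack=5000
After event 3: A_seq=5236 A_ack=2057 B_seq=2057 B_ack=5236

5236 2057 2057 5236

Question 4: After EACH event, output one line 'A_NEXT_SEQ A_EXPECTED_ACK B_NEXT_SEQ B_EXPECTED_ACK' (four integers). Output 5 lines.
5199 2000 2000 5000
5236 2000 2000 5000
5236 2057 2057 5000
5236 2057 2057 5236
5376 2057 2057 5376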